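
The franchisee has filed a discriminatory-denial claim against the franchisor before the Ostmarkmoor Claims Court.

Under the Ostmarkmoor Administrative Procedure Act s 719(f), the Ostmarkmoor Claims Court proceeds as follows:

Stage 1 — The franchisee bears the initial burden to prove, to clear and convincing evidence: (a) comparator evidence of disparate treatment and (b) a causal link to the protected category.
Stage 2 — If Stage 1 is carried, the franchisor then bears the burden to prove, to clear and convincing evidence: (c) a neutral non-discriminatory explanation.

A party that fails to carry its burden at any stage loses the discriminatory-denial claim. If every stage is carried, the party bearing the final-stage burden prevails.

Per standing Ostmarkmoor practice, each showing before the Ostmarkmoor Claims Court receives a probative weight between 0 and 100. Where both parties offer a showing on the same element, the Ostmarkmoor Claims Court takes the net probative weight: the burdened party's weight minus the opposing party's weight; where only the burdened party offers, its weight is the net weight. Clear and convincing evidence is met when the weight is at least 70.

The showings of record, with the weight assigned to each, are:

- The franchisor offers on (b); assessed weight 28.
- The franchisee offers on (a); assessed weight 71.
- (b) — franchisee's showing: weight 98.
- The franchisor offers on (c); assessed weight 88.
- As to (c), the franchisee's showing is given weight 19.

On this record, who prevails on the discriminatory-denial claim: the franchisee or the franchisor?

franchisee

Stage 1 (franchisee, clear and convincing evidence, weight is at least 70): (a) 71 ≥ 70 — meets; (b) net 98−28=70 ≥ 70 — meets.
  Stage 1 carried; the burden shifts to the franchisor.
Stage 2 (franchisor, clear and convincing evidence, weight is at least 70): (c) net 88−19=69 < 70 — fails.
  Stage 2 not carried; the franchisor fails its burden.
The analysis ends at Stage 2; the franchisee prevails.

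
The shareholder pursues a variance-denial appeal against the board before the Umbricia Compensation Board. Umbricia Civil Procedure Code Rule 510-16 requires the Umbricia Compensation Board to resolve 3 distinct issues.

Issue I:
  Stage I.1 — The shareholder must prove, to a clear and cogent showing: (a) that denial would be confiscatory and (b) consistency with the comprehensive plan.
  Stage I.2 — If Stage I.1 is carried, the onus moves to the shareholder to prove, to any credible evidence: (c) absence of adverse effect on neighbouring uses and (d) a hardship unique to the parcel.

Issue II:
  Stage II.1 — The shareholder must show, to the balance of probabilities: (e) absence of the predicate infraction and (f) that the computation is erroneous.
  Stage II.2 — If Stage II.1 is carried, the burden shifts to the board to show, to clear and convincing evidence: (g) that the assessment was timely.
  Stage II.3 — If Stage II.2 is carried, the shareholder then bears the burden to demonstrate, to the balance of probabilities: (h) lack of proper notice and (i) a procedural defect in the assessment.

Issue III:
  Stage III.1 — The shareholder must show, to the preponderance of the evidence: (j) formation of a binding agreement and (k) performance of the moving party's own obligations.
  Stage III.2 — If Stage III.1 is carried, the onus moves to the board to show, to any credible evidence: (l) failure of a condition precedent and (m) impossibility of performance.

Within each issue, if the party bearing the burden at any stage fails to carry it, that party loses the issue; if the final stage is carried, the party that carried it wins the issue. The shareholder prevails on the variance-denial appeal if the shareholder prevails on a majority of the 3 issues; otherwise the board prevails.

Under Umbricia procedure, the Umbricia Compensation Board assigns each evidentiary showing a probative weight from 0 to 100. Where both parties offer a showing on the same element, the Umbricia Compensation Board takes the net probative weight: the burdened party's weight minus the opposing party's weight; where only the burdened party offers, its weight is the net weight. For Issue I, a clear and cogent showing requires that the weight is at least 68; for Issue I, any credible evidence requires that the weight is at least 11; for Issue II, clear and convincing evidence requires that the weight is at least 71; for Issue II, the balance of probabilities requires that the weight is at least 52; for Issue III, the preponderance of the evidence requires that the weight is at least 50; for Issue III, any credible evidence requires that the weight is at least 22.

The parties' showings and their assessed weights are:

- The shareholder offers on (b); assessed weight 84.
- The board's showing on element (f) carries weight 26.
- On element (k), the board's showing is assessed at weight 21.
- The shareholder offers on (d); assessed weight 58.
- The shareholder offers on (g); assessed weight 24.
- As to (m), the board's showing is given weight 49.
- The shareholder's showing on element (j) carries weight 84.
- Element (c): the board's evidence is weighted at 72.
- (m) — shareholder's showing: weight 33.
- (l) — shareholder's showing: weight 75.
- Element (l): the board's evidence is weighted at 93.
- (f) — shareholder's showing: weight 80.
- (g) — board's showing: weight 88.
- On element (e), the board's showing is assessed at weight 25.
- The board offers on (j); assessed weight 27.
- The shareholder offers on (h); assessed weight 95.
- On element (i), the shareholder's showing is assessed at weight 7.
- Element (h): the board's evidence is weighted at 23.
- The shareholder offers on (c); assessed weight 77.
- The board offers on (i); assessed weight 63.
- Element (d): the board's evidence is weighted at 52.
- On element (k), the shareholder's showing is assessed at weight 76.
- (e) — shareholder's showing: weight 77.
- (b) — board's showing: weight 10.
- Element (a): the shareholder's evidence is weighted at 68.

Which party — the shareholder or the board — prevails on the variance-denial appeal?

shareholder

— Issue I —
Stage I.1 — burden on shareholder; standard: a clear and cogent showing (weight is at least 68).
    (a): 68 ≥ 68 [met]
    (b): 84 − 10 = 74 ≥ 68 [met]
  All elements met. The shareholder retains the burden for Stage I.2.
Stage I.2 — burden on shareholder; standard: any credible evidence (weight is at least 11).
    (c): 77 − 72 = 5 < 11 [not met]
    (d): 58 − 52 = 6 < 11 [not met]
  Stage I.2 not carried; the shareholder fails its burden.
The analysis ends at Stage I.2; the board prevails on this issue.
— Issue II —
Stage II.1 (shareholder, the balance of probabilities, weight is at least 52): (e) net 77−25=52 ≥ 52 — meets; (f) net 80−26=54 ≥ 52 — meets.
  The shareholder carries Stage II.1; the board now bears the burden.
Stage II.2 (board, clear and convincing evidence, weight is at least 71): (g) net 88−24=64 < 71 — fails.
  The board does not carry Stage II.2.
So the shareholder prevails on this issue.
— Issue III —
Stage III.1 — burden on shareholder; standard: the preponderance of the evidence (weight is at least 50).
    (j): 84 − 27 = 57 ≥ 50 [met]
    (k): 76 − 21 = 55 ≥ 50 [met]
  Stage III.1 carried; the burden shifts to the board.
Stage III.2 — burden on board; standard: any credible evidence (weight is at least 22).
    (l): 93 − 75 = 18 < 22 [not met]
    (m): 49 − 33 = 16 < 22 [not met]
  Not every element is met, so the board fails to carry Stage III.2.
So the shareholder prevails on this issue.
Per-issue: Issue I → board; Issue II → shareholder; Issue III → shareholder. The shareholder must prevail on a majority of issues; overall, the shareholder prevails.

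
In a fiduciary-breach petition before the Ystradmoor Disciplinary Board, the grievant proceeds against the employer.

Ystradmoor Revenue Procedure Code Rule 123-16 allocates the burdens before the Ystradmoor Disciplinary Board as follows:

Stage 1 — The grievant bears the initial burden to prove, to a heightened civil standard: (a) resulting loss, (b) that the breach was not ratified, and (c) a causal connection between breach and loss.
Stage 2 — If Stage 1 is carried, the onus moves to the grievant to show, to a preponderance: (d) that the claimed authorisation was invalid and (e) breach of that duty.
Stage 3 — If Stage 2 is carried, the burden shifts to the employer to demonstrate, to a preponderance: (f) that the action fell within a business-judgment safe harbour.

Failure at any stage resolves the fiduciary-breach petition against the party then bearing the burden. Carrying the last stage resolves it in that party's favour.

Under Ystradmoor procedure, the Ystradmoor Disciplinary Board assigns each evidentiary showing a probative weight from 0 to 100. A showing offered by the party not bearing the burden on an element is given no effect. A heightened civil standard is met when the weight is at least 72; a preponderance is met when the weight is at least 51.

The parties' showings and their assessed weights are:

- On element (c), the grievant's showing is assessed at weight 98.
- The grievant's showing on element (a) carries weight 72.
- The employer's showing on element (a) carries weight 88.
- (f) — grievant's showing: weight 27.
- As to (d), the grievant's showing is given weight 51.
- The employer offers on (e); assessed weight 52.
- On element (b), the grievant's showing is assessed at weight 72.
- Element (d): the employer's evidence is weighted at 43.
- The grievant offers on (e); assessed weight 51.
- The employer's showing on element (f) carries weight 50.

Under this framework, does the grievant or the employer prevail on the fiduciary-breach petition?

At Stage 1 the grievant must meet a heightened civil standard (weight is at least 72): on (a) the weight is 72 (the employer's 88 is given no effect), ≥ 72, so (a) meets the standard; on (b) the weight is 72, ≥ 72, so (b) meets the standard; on (c) the weight is 98, ≥ 72, so (c) meets the standard.
  Stage 1 carried; the burden remains with the grievant.
At Stage 2 the grievant must meet a preponderance (weight is at least 51): on (d) the weight is 51 (the employer's 43 is given no effect), which does reach 51, so (d) meets the standard; on (e) the weight is 51 (the employer's 52 is given no effect), ≥ 51, so (e) meets the standard.
  Stage 2 is satisfied; the onus moves to the employer.
At Stage 3 the employer must meet a preponderance (weight is at least 51): on (f) the weight is 50 (the grievant's 27 is given no effect), which does not reach 51, so (f) does not meet the standard.
  Not every element is met, so the employer fails to carry Stage 3.
So the grievant prevails.

grievant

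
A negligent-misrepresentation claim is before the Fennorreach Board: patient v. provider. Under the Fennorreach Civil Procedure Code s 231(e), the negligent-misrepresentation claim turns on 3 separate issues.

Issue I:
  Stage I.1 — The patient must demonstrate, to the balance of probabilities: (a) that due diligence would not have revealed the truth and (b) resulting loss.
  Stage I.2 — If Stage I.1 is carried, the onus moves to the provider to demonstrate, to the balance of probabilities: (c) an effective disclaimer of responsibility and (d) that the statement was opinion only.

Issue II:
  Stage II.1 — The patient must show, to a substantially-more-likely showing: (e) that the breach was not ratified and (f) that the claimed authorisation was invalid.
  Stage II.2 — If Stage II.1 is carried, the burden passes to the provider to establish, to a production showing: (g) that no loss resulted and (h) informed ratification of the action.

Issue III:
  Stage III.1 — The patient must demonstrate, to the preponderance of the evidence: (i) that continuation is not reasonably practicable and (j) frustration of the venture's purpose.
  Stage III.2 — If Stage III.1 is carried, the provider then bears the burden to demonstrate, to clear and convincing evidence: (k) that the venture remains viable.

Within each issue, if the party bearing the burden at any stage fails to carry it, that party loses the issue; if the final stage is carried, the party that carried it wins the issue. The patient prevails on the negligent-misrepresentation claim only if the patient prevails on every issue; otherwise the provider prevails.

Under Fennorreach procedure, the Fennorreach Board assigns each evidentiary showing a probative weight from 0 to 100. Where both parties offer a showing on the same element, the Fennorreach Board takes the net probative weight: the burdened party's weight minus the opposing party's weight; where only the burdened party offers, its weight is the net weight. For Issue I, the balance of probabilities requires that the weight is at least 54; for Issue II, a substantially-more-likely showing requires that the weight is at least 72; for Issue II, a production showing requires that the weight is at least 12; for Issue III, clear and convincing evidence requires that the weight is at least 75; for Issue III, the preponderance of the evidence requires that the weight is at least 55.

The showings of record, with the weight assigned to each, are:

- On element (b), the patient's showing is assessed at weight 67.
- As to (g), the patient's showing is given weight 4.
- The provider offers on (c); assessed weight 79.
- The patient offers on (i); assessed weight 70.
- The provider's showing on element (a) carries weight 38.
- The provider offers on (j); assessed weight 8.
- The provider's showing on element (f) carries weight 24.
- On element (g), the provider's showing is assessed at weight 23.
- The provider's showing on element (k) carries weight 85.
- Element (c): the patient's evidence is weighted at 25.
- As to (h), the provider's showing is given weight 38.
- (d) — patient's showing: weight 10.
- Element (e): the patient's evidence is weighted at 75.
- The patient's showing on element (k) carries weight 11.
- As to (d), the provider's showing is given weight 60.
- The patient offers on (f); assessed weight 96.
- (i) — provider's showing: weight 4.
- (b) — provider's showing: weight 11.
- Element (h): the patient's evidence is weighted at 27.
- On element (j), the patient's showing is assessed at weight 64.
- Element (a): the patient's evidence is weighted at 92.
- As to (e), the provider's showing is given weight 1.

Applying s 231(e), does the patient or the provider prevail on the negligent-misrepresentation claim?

patient

— Issue I —
Stage I.1 (patient, the balance of probabilities, weight is at least 54): (a) net 92−38=54 ≥ 54 — meets; (b) net 67−11=56 ≥ 54 — meets.
  The patient carries Stage I.1; the provider now bears the burden.
Stage I.2 (provider, the balance of probabilities, weight is at least 54): (c) net 79−25=54 ≥ 54 — meets; (d) net 60−10=50 < 54 — fails.
  The provider does not carry Stage I.2.
So the patient prevails on this issue.
— Issue II —
Stage II.1 (patient, a substantially-more-likely showing, weight is at least 72): (e) net 75−1=74 ≥ 72 — meets; (f) net 96−24=72 ≥ 72 — meets.
  Stage II.1 is satisfied; the onus moves to the provider.
Stage II.2 (provider, a production showing, weight is at least 12): (g) net 23−4=19 ≥ 12 — meets; (h) net 38−27=11 < 12 — fails.
  Stage II.2 not carried; the provider fails its burden.
The analysis ends at Stage II.2; the patient prevails on this issue.
— Issue III —
At Stage III.1 the patient must meet the preponderance of the evidence (weight is at least 55): on (i) the weight is 70 less the opposing 4 gives net 66, ≥ 55, so (i) meets the standard; on (j) the weight is 64 less the opposing 8 gives net 56, ≥ 55, so (j) meets the standard.
  All elements met. The burden passes to the provider.
At Stage III.2 the provider must meet clear and convincing evidence (weight is at least 75): on (k) the weight is 85 less the opposing 11 gives net 74, which does not reach 75, so (k) does not meet the standard.
  Stage III.2 not carried; the provider fails its burden.
The analysis ends at Stage III.2; the patient prevails on this issue.
Per-issue: Issue I → patient; Issue II → patient; Issue III → patient. The patient must prevail on every issue; overall, the patient prevails.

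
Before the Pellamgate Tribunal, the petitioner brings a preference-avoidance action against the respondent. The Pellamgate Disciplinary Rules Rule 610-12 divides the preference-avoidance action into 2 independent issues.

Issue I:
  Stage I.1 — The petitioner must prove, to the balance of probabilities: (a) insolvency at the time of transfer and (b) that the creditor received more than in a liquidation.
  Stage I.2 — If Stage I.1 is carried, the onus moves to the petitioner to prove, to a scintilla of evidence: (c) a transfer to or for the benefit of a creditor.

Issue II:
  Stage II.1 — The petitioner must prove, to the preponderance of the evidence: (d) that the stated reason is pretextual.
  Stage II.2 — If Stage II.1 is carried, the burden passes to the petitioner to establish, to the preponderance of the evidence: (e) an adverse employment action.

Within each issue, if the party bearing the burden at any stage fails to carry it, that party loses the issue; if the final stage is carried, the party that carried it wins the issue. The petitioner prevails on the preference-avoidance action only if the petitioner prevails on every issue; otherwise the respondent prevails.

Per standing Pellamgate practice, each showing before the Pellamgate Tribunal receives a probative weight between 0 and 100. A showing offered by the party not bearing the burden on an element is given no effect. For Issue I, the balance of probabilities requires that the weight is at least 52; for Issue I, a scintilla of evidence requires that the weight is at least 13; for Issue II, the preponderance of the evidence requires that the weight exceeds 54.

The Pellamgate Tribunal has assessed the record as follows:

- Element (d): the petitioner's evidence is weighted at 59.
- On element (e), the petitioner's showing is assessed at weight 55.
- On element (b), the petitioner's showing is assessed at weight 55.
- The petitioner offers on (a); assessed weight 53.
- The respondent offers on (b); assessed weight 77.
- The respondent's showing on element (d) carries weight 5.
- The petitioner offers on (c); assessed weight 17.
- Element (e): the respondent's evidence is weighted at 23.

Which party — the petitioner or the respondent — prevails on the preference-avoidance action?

petitioner

— Issue I —
Stage I.1 (petitioner, the balance of probabilities, weight is at least 52): (a) 53 ≥ 52 — meets; (b) 55 (respondent's 77 disregarded) ≥ 52 — meets.
  Stage I.1 is satisfied; the petitioner continues to bear the burden.
Stage I.2 (petitioner, a scintilla of evidence, weight is at least 13): (c) 17 ≥ 13 — meets.
  Stage I.2 carried; the final stage is satisfied.
With every stage satisfied, the petitioner prevails on this issue.
— Issue II —
At Stage II.1 the petitioner must meet the preponderance of the evidence (weight exceeds 54): on (d) the weight is 59 (the respondent's 5 is given no effect), > 54, so (d) meets the standard.
  Stage II.1 carried; the burden remains with the petitioner.
At Stage II.2 the petitioner must meet the preponderance of the evidence (weight exceeds 54): on (e) the weight is 55 (the respondent's 23 is given no effect), > 54, so (e) meets the standard.
  All elements met at the final stage.
All stages carried — the petitioner prevails on this issue.
Per-issue: Issue I → petitioner; Issue II → petitioner. The petitioner must prevail on every issue; overall, the petitioner prevails.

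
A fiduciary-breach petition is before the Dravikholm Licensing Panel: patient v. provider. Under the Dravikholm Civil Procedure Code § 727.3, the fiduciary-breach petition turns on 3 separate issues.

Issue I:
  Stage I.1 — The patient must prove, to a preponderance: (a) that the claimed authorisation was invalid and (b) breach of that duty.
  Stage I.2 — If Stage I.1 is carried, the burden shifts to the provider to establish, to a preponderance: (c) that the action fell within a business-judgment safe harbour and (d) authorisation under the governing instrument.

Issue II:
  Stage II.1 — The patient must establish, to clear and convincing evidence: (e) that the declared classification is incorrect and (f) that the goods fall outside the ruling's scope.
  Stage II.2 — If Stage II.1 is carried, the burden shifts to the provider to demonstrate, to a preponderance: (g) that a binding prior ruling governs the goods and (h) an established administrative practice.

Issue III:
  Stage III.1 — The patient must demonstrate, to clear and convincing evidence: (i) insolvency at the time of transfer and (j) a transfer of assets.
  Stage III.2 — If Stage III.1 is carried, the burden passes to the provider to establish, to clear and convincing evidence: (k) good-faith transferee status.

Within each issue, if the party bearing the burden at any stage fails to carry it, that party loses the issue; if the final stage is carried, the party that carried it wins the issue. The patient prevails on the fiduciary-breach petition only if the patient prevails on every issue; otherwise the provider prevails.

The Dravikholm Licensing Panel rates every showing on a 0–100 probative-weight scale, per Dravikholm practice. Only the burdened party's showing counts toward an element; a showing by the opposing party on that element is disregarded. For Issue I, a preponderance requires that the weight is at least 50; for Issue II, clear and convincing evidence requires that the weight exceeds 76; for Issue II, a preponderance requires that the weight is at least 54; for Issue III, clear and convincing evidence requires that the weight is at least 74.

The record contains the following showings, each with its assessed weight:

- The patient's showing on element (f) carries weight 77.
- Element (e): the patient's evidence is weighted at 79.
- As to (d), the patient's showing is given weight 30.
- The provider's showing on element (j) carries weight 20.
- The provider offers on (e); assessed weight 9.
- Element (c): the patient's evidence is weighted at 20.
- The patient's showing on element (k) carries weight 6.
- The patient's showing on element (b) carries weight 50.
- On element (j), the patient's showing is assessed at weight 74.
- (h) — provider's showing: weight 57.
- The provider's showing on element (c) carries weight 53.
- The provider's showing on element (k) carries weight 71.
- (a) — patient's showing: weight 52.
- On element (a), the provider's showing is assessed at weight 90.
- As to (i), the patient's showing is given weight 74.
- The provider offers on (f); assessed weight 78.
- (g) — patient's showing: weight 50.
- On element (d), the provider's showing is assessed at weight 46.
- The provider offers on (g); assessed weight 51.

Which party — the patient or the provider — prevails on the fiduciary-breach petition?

patient

— Issue I —
At Stage I.1 the patient must meet a preponderance (weight is at least 50): on (a) the weight is 52 (the provider's 90 is given no effect), ≥ 50, so (a) meets the standard; on (b) the weight is 50, which does reach 50, so (b) meets the standard.
  Stage I.1 is satisfied; the onus moves to the provider.
At Stage I.2 the provider must meet a preponderance (weight is at least 50): on (c) the weight is 53 (the patient's 20 is given no effect), which does reach 50, so (c) meets the standard; on (d) the weight is 46 (the patient's 30 is given no effect), < 50, so (d) does not meet the standard.
  Stage I.2 not carried; the provider fails its burden.
The analysis ends at Stage I.2; the patient prevails on this issue.
— Issue II —
At Stage II.1 the patient must meet clear and convincing evidence (weight exceeds 76): on (e) the weight is 79 (the provider's 9 is given no effect), > 76, so (e) meets the standard; on (f) the weight is 77 (the provider's 78 is given no effect), which does exceed 76, so (f) meets the standard.
  Stage II.1 carried; the burden shifts to the provider.
At Stage II.2 the provider must meet a preponderance (weight is at least 54): on (g) the weight is 51 (the patient's 50 is given no effect), which does not reach 54, so (g) does not meet the standard; on (h) the weight is 57, which does reach 54, so (h) meets the standard.
  Not every element is met, so the provider fails to carry Stage II.2.
The analysis ends at Stage II.2; the patient prevails on this issue.
— Issue III —
Stage III.1 (patient, clear and convincing evidence, weight is at least 74): (i) 74 ≥ 74 — meets; (j) 74 (provider's 20 disregarded) ≥ 74 — meets.
  Stage III.1 is satisfied; the onus moves to the provider.
Stage III.2 (provider, clear and convincing evidence, weight is at least 74): (k) 71 (patient's 6 disregarded) < 74 — fails.
  Stage III.2 not carried; the provider fails its burden.
The patient prevails on this issue.
Per-issue: Issue I → patient; Issue II → patient; Issue III → patient. The patient must prevail on every issue; overall, the patient prevails.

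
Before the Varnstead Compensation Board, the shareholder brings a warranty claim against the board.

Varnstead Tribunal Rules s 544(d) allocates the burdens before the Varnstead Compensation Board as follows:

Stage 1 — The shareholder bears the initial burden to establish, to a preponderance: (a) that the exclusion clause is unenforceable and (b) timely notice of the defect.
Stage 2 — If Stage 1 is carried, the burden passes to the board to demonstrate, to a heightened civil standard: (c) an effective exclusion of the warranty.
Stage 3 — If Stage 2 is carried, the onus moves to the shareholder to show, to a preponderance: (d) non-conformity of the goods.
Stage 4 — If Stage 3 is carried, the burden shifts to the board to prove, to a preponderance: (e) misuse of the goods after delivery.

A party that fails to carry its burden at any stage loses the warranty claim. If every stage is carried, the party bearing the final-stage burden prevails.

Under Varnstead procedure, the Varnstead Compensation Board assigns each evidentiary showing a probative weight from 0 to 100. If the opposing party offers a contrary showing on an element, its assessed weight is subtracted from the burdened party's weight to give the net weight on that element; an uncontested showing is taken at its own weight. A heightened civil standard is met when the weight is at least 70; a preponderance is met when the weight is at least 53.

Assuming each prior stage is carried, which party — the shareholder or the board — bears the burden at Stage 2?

Stage 2's rule assigns the burden to the board (to a heightened civil standard).

board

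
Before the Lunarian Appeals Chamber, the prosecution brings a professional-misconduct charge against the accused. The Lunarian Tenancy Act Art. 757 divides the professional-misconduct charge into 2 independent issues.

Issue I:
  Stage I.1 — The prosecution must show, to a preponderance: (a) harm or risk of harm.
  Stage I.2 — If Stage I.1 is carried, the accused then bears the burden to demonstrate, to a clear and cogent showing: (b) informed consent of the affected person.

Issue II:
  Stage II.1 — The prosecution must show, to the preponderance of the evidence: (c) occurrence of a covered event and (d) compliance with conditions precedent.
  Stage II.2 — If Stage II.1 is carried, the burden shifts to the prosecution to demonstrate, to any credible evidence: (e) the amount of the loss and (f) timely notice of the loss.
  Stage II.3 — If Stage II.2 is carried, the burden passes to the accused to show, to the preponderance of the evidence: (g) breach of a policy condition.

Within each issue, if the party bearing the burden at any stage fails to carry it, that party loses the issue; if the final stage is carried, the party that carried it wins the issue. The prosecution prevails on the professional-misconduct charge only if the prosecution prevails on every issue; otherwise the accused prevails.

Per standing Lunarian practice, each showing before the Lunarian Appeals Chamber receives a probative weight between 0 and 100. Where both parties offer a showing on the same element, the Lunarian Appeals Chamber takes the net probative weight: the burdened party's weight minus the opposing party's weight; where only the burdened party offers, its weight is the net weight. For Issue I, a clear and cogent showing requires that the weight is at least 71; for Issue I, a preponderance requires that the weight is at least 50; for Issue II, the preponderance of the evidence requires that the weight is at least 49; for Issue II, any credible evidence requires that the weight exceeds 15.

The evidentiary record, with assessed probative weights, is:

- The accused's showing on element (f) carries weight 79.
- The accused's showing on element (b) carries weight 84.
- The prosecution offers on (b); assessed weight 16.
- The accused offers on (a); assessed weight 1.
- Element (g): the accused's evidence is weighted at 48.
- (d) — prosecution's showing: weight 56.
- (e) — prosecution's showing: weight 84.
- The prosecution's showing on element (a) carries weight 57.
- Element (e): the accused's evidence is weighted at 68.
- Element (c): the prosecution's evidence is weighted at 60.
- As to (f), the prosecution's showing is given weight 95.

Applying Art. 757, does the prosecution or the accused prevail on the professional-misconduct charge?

— Issue I —
At Stage I.1 the prosecution must meet a preponderance (weight is at least 50): on (a) the weight is 57 less the opposing 1 gives net 56, which does reach 50, so (a) meets the standard.
  Stage I.1 is satisfied; the onus moves to the accused.
At Stage I.2 the accused must meet a clear and cogent showing (weight is at least 71): on (b) the weight is 84 less the opposing 16 gives net 68, which does not reach 71, so (b) does not meet the standard.
  Not every element is met, so the accused fails to carry Stage I.2.
So the prosecution prevails on this issue.
— Issue II —
Stage II.1 — burden on prosecution; standard: the preponderance of the evidence (weight is at least 49).
    (c): 60 ≥ 49 [met]
    (d): 56 ≥ 49 [met]
  All elements met. The prosecution retains the burden for Stage II.2.
Stage II.2 — burden on prosecution; standard: any credible evidence (weight exceeds 15).
    (e): 84 − 68 = 16 > 15 [met]
    (f): 95 − 79 = 16 > 15 [met]
  Stage II.2 is satisfied; the onus moves to the accused.
Stage II.3 — burden on accused; standard: the preponderance of the evidence (weight is at least 49).
    (g): 48 < 49 [not met]
  The accused does not carry Stage II.3.
So the prosecution prevails on this issue.
Per-issue: Issue I → prosecution; Issue II → prosecution. The prosecution must prevail on every issue; overall, the prosecution prevails.

prosecution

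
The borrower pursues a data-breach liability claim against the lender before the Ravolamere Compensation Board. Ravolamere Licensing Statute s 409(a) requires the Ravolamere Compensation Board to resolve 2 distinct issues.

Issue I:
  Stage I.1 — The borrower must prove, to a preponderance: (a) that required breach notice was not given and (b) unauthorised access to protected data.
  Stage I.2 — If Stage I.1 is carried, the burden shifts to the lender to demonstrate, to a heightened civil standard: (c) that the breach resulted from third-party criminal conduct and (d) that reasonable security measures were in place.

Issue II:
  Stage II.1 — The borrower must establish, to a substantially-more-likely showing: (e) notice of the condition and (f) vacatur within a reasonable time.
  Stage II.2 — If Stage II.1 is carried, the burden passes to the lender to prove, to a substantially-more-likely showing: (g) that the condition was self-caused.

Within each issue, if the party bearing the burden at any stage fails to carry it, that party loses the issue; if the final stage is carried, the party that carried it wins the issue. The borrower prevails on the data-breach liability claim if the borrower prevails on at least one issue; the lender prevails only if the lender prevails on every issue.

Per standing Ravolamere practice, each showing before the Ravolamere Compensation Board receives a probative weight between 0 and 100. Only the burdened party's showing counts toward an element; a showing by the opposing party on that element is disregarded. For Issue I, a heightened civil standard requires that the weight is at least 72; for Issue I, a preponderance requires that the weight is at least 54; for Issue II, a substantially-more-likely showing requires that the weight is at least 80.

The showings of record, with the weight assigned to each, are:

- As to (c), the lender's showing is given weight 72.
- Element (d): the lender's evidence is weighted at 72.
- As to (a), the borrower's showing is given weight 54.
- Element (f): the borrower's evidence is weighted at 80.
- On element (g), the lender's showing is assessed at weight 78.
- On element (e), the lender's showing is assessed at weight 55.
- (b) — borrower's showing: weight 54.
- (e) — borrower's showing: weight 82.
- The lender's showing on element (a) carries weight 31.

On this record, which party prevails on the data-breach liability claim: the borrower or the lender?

— Issue I —
At Stage I.1 the borrower must meet a preponderance (weight is at least 54): on (a) the weight is 54 (the lender's 31 is given no effect), which does reach 54, so (a) meets the standard; on (b) the weight is 54, which does reach 54, so (b) meets the standard.
  Stage I.1 carried; the burden shifts to the lender.
At Stage I.2 the lender must meet a heightened civil standard (weight is at least 72): on (c) the weight is 72, ≥ 72, so (c) meets the standard; on (d) the weight is 72, ≥ 72, so (d) meets the standard.
  The lender carries the last stage.
All stages carried — the lender prevails on this issue.
— Issue II —
At Stage II.1 the borrower must meet a substantially-more-likely showing (weight is at least 80): on (e) the weight is 82 (the lender's 55 is given no effect), ≥ 80, so (e) meets the standard; on (f) the weight is 80, which does reach 80, so (f) meets the standard.
  Stage II.1 is satisfied; the onus moves to the lender.
At Stage II.2 the lender must meet a substantially-more-likely showing (weight is at least 80): on (g) the weight is 78, which does not reach 80, so (g) does not meet the standard.
  Not every element is met, so the lender fails to carry Stage II.2.
The borrower prevails on this issue.
Per-issue: Issue I → lender; Issue II → borrower. The borrower must prevail on at least one issue; overall, the borrower prevails.

borrower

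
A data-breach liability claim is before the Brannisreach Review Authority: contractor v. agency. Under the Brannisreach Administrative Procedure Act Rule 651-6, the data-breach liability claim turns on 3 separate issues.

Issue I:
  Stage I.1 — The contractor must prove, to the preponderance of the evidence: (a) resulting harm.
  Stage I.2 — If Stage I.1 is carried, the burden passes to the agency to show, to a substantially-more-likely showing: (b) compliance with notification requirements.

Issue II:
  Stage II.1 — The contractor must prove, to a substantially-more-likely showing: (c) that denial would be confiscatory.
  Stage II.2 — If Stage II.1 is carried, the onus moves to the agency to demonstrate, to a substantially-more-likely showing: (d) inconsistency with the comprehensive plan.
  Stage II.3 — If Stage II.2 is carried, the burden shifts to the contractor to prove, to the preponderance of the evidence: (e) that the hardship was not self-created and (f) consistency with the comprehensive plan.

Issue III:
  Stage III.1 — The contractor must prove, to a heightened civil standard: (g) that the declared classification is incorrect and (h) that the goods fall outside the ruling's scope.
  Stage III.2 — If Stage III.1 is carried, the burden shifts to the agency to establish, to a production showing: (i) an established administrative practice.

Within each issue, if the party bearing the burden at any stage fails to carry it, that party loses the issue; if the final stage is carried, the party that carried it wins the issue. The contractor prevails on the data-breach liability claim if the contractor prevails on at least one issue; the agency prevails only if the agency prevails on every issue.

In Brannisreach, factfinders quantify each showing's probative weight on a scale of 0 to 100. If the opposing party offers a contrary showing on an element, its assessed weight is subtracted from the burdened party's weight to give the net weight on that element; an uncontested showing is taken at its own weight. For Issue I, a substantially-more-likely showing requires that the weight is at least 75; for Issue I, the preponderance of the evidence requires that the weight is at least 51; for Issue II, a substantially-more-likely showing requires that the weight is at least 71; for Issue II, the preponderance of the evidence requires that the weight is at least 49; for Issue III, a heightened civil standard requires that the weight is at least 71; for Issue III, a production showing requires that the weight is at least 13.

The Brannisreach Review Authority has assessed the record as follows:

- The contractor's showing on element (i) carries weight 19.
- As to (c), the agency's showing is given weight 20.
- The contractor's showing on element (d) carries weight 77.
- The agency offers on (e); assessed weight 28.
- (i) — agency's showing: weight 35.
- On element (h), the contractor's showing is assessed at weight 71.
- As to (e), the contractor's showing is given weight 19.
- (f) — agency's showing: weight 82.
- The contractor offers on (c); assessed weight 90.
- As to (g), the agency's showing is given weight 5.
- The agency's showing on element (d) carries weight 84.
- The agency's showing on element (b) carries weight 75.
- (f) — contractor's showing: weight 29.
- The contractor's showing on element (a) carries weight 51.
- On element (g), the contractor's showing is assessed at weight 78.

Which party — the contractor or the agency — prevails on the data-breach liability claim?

agency

— Issue I —
Stage I.1 (contractor, the preponderance of the evidence, weight is at least 51): (a) 51 ≥ 51 — meets.
  Stage I.1 is satisfied; the onus moves to the agency.
Stage I.2 (agency, a substantially-more-likely showing, weight is at least 75): (b) 75 ≥ 75 — meets.
  Stage I.2 carried; the final stage is satisfied.
All stages carried — the agency prevails on this issue.
— Issue II —
Stage II.1 (contractor, a substantially-more-likely showing, weight is at least 71): (c) net 90−20=70 < 71 — fails.
  Stage II.1 not carried; the contractor fails its burden.
The analysis ends at Stage II.1; the agency prevails on this issue.
— Issue III —
Stage III.1 (contractor, a heightened civil standard, weight is at least 71): (g) net 78−5=73 ≥ 71 — meets; (h) 71 ≥ 71 — meets.
  Stage III.1 carried; the burden shifts to the agency.
Stage III.2 (agency, a production showing, weight is at least 13): (i) net 35−19=16 ≥ 13 — meets.
  All elements met at the final stage.
With every stage satisfied, the agency prevails on this issue.
Per-issue: Issue I → agency; Issue II → agency; Issue III → agency. The contractor must prevail on at least one issue; overall, the agency prevails.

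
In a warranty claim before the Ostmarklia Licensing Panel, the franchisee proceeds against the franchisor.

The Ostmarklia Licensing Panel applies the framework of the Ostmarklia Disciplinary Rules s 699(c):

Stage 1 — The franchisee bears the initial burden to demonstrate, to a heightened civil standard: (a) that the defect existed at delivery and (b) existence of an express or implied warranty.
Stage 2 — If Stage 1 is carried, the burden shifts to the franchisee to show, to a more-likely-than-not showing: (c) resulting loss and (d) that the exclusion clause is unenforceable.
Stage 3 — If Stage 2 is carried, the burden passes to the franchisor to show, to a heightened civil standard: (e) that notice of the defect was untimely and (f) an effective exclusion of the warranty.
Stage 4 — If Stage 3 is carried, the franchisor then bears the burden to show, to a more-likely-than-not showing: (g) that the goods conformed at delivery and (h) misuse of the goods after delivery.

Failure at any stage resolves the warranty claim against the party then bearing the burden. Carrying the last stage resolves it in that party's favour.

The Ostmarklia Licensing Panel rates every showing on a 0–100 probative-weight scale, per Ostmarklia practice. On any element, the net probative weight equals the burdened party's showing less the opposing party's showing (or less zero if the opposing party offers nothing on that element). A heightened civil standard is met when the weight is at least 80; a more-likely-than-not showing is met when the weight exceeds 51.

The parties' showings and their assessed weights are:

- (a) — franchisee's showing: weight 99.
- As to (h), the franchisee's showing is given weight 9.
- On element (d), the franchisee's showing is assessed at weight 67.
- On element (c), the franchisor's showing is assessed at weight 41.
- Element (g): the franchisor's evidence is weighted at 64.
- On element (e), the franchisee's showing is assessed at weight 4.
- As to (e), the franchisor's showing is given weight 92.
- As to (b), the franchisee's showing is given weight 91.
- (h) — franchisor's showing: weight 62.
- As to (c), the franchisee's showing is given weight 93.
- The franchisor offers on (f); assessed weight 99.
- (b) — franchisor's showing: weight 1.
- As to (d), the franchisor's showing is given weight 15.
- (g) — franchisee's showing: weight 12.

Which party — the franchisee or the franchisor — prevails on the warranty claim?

franchisor

Stage 1 (franchisee, a heightened civil standard, weight is at least 80): (a) 99 ≥ 80 — meets; (b) net 91−1=90 ≥ 80 — meets.
  Stage 1 is satisfied; the franchisee continues to bear the burden.
Stage 2 (franchisee, a more-likely-than-not showing, weight exceeds 51): (c) net 93−41=52 > 51 — meets; (d) net 67−15=52 > 51 — meets.
  All elements met. The burden passes to the franchisor.
Stage 3 (franchisor, a heightened civil standard, weight is at least 80): (e) net 92−4=88 ≥ 80 — meets; (f) 99 ≥ 80 — meets.
  Stage 3 carried; the burden remains with the franchisor.
Stage 4 (franchisor, a more-likely-than-not showing, weight exceeds 51): (g) net 64−12=52 > 51 — meets; (h) net 62−9=53 > 51 — meets.
  Stage 4 carried; the final stage is satisfied.
With every stage satisfied, the franchisor prevails.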